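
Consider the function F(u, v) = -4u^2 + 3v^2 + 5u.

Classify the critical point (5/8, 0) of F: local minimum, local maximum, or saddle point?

saddle point

The Hessian of F is constant: H = [[-8, 0], [0, 6]].
det(H) = (-8)·6 − 0² = -48.
Since det(H) < 0, H is indefinite and the critical point is a saddle point.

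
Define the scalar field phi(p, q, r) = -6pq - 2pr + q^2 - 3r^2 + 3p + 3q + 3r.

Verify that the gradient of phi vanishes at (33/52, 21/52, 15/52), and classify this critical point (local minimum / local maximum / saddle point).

∇phi = (-6q - 2r + 3, -6p + 2q + 3, -2p - 6r + 3); substituting (33/52, 21/52, 15/52) gives ∇phi = (0, 0, 0), so (33/52, 21/52, 15/52) is indeed a critical point.
The Hessian is constant: H = [[0, -6, -2], [-6, 2, 0], [-2, 0, -6]].
Leading principal minors: Δ₁ = 0, Δ₂ = -36, Δ₃ = 208.
The minors fit neither the all-positive nor the alternating-sign pattern, so H is indefinite: a saddle point.

saddle point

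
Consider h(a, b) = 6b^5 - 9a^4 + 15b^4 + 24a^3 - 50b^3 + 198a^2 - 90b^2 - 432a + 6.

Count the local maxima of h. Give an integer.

h separates as a function of a plus a function of b, so ∇h=0 decouples.
∂h/∂a = -36(a - 4)(a - 1)(a + 3) = 0 at a ∈ {-3, 1, 4}; ∂h/∂b = 30b(b - 2)(b + 1)(b + 3) = 0 at b ∈ {-3, -1, 0, 2}.
The Hessian is diagonal: diag(h_aa, h_bb). Second derivatives: h_aa(-3)=-1008, h_aa(1)=432, h_aa(4)=-756; h_bb(-3)=-900, h_bb(-1)=180, h_bb(0)=-180, h_bb(2)=900.
Local maxima occur where both diagonal entries negative: (-3, -3), (-3, 0), (4, -3), (4, 0). Count: 4.

4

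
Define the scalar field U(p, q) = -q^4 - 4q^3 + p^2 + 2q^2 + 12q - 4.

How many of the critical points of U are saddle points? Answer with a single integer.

2

U separates as a function of p plus a function of q, so ∇U=0 decouples.
∂U/∂p = 2p = 0 at p ∈ {0}; ∂U/∂q = -4(q - 1)(q + 1)(q + 3) = 0 at q ∈ {-3, -1, 1}.
The Hessian is diagonal: diag(U_pp, U_qq). Second derivatives: U_pp(0)=2; U_qq(-3)=-32, U_qq(-1)=16, U_qq(1)=-32.
Saddle points occur where the two diagonal entries have opposite signs: (0, -3), (0, 1). Count: 2.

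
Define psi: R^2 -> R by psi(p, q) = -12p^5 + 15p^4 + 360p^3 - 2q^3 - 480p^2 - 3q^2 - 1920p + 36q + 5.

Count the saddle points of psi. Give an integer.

psi separates as a function of p plus a function of q, so ∇psi=0 decouples.
∂psi/∂p = -60(p - 4)(p - 2)(p + 1)(p + 4) = 0 at p ∈ {-4, -1, 2, 4}; ∂psi/∂q = -6(q - 2)(q + 3) = 0 at q ∈ {-3, 2}.
The Hessian is diagonal: diag(psi_pp, psi_qq). Second derivatives: psi_pp(-4)=8640, psi_pp(-1)=-2700, psi_pp(2)=2160, psi_pp(4)=-4800; psi_qq(-3)=30, psi_qq(2)=-30.
Saddle points occur where the two diagonal entries have opposite signs: (-4, 2), (-1, -3), (2, 2), (4, -3). Count: 4.

4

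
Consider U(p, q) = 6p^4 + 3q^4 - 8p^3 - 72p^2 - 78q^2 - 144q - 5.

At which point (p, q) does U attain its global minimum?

U(p,q) separates as A(p) + B(q) − 5, so its minimum is min A + min B − 5.
A'(p) = 24p(p - 3)(p + 2) vanishes at p ∈ {-2, 0, 3}; B'(q) = 12(q - 4)(q + 1)(q + 3) vanishes at q ∈ {-3, -1, 4}.
Local minima of A (where A''>0): A(-2)=-128, A(3)=-378. Local minima of B: B(-3)=-27, B(4)=-1056.
So the global minimum of U is A(3) + B(4) − 5 = -378 − 1056 − 5 = -1439, attained at (3, 4).

(3, 4)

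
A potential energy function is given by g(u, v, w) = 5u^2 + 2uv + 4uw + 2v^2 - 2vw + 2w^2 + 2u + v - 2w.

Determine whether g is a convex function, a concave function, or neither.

g is quadratic, so its Hessian is the constant matrix H = [[10, 2, 4], [2, 4, -2], [4, -2, 4]].
Leading principal minors: 10, 36, 8.
All positive ⇒ H ≻ 0 ⇒ convex.

convex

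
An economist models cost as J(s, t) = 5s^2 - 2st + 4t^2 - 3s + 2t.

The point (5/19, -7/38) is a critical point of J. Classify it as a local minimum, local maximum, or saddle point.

The Hessian of J is constant: H = [[10, -2], [-2, 8]].
det(H) = 10·8 − (-2)² = 76.
det(H) > 0 and tr(H) = 18 > 0, so H is positive definite and the point is a local minimum.

local minimum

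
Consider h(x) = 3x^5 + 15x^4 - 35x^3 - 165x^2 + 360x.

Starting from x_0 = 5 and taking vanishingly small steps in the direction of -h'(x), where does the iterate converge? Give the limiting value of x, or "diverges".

2

h'(x) = 15(x - 2)(x - 1)(x + 3)(x + 4), so h'(5) = 12960.
Gradient descent moves in the -h' direction, i.e. x is decreasing.
The nearest critical point in that direction is x = 2, where h'' = 450 > 0 (a local minimum). The iterate converges there.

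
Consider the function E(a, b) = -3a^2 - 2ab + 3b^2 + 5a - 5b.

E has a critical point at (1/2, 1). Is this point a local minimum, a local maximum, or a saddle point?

saddle point

The Hessian of E is constant: H = [[-6, -2], [-2, 6]].
det(H) = (-6)·6 − (-2)² = -40.
Since det(H) < 0, H is indefinite and the critical point is a saddle point.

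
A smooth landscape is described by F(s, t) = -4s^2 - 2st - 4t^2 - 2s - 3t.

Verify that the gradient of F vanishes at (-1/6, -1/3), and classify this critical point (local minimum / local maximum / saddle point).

local maximum

∇F = (-8s - 2t - 2, -2s - 8t - 3); substituting (-1/6, -1/3) gives ∇F = (0, 0), so (-1/6, -1/3) is indeed a critical point.
The Hessian of F is constant: H = [[-8, -2], [-2, -8]].
det(H) = (-8)·(-8) − (-2)² = 60.
det(H) > 0 and tr(H) = -16 < 0, so H is negative definite and the point is a local maximum.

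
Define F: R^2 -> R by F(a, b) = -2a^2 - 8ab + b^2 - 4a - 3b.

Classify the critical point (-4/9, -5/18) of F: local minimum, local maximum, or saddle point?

saddle point

The Hessian of F is constant: H = [[-4, -8], [-8, 2]].
det(H) = (-4)·2 − (-8)² = -72.
Since det(H) < 0, H is indefinite and the critical point is a saddle point.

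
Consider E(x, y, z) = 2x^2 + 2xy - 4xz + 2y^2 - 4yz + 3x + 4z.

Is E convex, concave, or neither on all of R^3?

E is quadratic, so its Hessian is the constant matrix H = [[4, 2, -4], [2, 4, -4], [-4, -4, 0]].
Leading principal minors: 4, 12, -64.
Neither pattern holds ⇒ H is indefinite ⇒ neither convex nor concave.

neither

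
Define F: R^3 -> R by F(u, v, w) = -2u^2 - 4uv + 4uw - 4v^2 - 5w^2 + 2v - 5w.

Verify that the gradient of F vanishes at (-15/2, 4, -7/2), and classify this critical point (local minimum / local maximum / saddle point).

local maximum

∇F = (-4u - 4v + 4w, -4u - 8v + 2, 4u - 10w - 5); substituting (-15/2, 4, -7/2) gives ∇F = (0, 0, 0), so (-15/2, 4, -7/2) is indeed a critical point.
The Hessian is constant: H = [[-4, -4, 4], [-4, -8, 0], [4, 0, -10]].
Leading principal minors: Δ₁ = -4, Δ₂ = 16, Δ₃ = -32.
The minors alternate sign starting negative (−, +, −), so H is negative definite: a local maximum.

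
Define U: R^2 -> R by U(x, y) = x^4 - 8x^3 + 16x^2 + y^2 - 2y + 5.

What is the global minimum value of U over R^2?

4

U(x,y) separates as P(x) + Q(y) + 5, so its minimum is min P + min Q + 5.
P'(x) = 4x(x - 4)(x - 2) vanishes at x ∈ {0, 2, 4}; Q'(y) = 2y - 2 vanishes at y ∈ {1}.
Local minima of P (where P''>0): P(0)=0, P(4)=0. Local minima of Q: Q(1)=-1.
So the global minimum of U is P(0) + Q(1) + 5 = 0 − 1 + 5 = 4, attained at (0, 1).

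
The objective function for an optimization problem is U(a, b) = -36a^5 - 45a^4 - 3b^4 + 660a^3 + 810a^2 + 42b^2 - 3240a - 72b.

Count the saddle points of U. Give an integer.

6

U separates as a function of a plus a function of b, so ∇U=0 decouples.
∂U/∂a = -180(a - 3)(a - 1)(a + 2)(a + 3) = 0 at a ∈ {-3, -2, 1, 3}; ∂U/∂b = -12(b - 2)(b - 1)(b + 3) = 0 at b ∈ {-3, 1, 2}.
The Hessian is diagonal: diag(U_aa, U_bb). Second derivatives: U_aa(-3)=4320, U_aa(-2)=-2700, U_aa(1)=4320, U_aa(3)=-10800; U_bb(-3)=-240, U_bb(1)=48, U_bb(2)=-60.
Saddle points occur where the two diagonal entries have opposite signs: (-3, -3), (-3, 2), (-2, 1), (1, -3), (1, 2), (3, 1). Count: 6.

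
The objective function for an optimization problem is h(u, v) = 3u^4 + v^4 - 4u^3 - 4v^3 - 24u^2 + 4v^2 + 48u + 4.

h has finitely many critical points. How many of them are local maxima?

h separates as a function of u plus a function of v, so ∇h=0 decouples.
∂h/∂u = 12(u - 2)(u - 1)(u + 2) = 0 at u ∈ {-2, 1, 2}; ∂h/∂v = 4v(v - 2)(v - 1) = 0 at v ∈ {0, 1, 2}.
The Hessian is diagonal: diag(h_uu, h_vv). Second derivatives: h_uu(-2)=144, h_uu(1)=-36, h_uu(2)=48; h_vv(0)=8, h_vv(1)=-4, h_vv(2)=8.
Local maxima occur where both diagonal entries negative: (1, 1). Count: 1.

1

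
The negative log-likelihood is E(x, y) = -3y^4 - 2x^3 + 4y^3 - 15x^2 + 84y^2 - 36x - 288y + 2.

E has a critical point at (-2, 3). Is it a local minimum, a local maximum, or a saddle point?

local maximum

The mixed partial ∂²E/∂x∂y is 0, so the Hessian at any point is diag(E_xx, E_yy) = diag(-6(2x + 5), 12(-3y^2 + 2y + 14)).
At (-2, 3): H = diag(-6, -84).
Both eigenvalues are negative, so H is negative definite: a local maximum.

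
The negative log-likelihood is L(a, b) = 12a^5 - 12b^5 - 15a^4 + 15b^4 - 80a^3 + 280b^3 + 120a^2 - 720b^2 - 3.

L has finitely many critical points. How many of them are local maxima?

L separates as a function of a plus a function of b, so ∇L=0 decouples.
∂L/∂a = 60a(a - 2)(a - 1)(a + 2) = 0 at a ∈ {-2, 0, 1, 2}; ∂L/∂b = -60b(b - 3)(b - 2)(b + 4) = 0 at b ∈ {-4, 0, 2, 3}.
The Hessian is diagonal: diag(L_aa, L_bb). Second derivatives: L_aa(-2)=-1440, L_aa(0)=240, L_aa(1)=-180, L_aa(2)=480; L_bb(-4)=10080, L_bb(0)=-1440, L_bb(2)=720, L_bb(3)=-1260.
Local maxima occur where both diagonal entries negative: (-2, 0), (-2, 3), (1, 0), (1, 3). Count: 4.

4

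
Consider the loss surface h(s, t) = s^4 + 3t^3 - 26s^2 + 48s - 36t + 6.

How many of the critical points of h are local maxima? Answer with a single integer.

h separates as a function of s plus a function of t, so ∇h=0 decouples.
∂h/∂s = 4(s - 3)(s - 1)(s + 4) = 0 at s ∈ {-4, 1, 3}; ∂h/∂t = 9(t - 2)(t + 2) = 0 at t ∈ {-2, 2}.
The Hessian is diagonal: diag(h_ss, h_tt). Second derivatives: h_ss(-4)=140, h_ss(1)=-40, h_ss(3)=56; h_tt(-2)=-36, h_tt(2)=36.
Local maxima occur where both diagonal entries negative: (1, -2). Count: 1.

1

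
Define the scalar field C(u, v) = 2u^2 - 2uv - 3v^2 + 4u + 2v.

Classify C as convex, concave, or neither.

C is quadratic, so its Hessian is the constant matrix H = [[4, -2], [-2, -6]].
det(H) = -28, tr(H) = -2.
det(H) < 0, so H is indefinite: neither convex nor concave.

neither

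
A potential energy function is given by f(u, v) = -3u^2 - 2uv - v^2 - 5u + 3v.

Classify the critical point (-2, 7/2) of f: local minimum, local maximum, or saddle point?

The Hessian of f is constant: H = [[-6, -2], [-2, -2]].
det(H) = (-6)·(-2) − (-2)² = 8.
det(H) > 0 and tr(H) = -8 < 0, so H is negative definite and the point is a local maximum.

local maximum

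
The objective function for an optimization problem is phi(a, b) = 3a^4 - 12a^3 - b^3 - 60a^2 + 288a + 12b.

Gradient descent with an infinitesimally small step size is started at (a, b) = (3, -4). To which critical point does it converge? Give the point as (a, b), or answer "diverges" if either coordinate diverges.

(4, -2)

phi is separable, so gradient descent decouples: a follows -∂phi/∂a, b follows -∂phi/∂b.
∂phi/∂a = 12(a - 4)(a - 2)(a + 3); at a=3 this is -72, so a increases.
∂phi/∂b = -3(b - 2)(b + 2); at b=-4 this is -36, so b increases.
a converges to its nearest critical value 4 (a local min of the a-part); b converges to -2. The iterate converges to (4, -2).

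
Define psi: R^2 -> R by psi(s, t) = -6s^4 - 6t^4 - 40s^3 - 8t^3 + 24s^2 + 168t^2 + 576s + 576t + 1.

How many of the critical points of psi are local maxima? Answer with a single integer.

4

psi separates as a function of s plus a function of t, so ∇psi=0 decouples.
∂psi/∂s = -24(s - 2)(s + 3)(s + 4) = 0 at s ∈ {-4, -3, 2}; ∂psi/∂t = -24(t - 4)(t + 2)(t + 3) = 0 at t ∈ {-3, -2, 4}.
The Hessian is diagonal: diag(psi_ss, psi_tt). Second derivatives: psi_ss(-4)=-144, psi_ss(-3)=120, psi_ss(2)=-720; psi_tt(-3)=-168, psi_tt(-2)=144, psi_tt(4)=-1008.
Local maxima occur where both diagonal entries negative: (-4, -3), (-4, 4), (2, -3), (2, 4). Count: 4.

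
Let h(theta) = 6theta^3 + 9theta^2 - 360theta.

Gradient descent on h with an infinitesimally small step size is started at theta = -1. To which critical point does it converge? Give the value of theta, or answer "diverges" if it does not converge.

4

h'(theta) = 18(theta - 4)(theta + 5), so h'(-1) = -360.
Gradient descent moves in the -h' direction, i.e. theta is increasing.
The nearest critical point in that direction is theta = 4, where h'' = 162 > 0 (a local minimum). The iterate converges there.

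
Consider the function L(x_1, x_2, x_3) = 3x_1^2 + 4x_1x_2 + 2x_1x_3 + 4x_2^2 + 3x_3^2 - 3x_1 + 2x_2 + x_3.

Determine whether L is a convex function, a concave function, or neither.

L is quadratic, so its Hessian is the constant matrix H = [[6, 4, 2], [4, 8, 0], [2, 0, 6]].
Leading principal minors: 6, 32, 160.
All positive ⇒ H ≻ 0 ⇒ convex.

convex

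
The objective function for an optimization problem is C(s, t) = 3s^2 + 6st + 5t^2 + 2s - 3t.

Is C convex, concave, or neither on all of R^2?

C is quadratic, so its Hessian is the constant matrix H = [[6, 6], [6, 10]].
det(H) = 24, tr(H) = 16.
det(H) > 0 and tr(H) > 0, so H is positive definite everywhere: convex.

convex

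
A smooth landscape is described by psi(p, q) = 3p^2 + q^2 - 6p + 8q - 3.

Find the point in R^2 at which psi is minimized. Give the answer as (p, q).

psi(p,q) separates as A(p) + B(q) − 3, so its minimum is min A + min B − 3.
A'(p) = 6p - 6 vanishes at p ∈ {1}; B'(q) = 2q + 8 vanishes at q ∈ {-4}.
Local minima of A (where A''>0): A(1)=-3. Local minima of B: B(-4)=-16.
So the global minimum of psi is A(1) + B(-4) − 3 = -3 − 16 − 3 = -22, attained at (1, -4).

(1, -4)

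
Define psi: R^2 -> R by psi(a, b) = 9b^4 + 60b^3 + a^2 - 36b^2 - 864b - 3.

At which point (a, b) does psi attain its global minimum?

(0, 2)

psi(a,b) separates as P(a) + Q(b) − 3, so its minimum is min P + min Q − 3.
P'(a) = 2a vanishes at a ∈ {0}; Q'(b) = 36(b - 2)(b + 3)(b + 4) vanishes at b ∈ {-4, -3, 2}.
Local minima of P (where P''>0): P(0)=0. Local minima of Q: Q(-4)=1344, Q(2)=-1248.
So the global minimum of psi is P(0) + Q(2) − 3 = 0 − 1248 − 3 = -1251, attained at (0, 2).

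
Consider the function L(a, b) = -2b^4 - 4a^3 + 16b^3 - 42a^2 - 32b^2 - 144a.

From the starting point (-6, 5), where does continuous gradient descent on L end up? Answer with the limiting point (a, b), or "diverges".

L is separable, so gradient descent decouples: a follows -∂L/∂a, b follows -∂L/∂b.
∂L/∂a = -12(a + 3)(a + 4); at a=-6 this is -72, so a increases.
∂L/∂b = -8b(b - 4)(b - 2); at b=5 this is -120, so b increases.
The b-coordinate has no critical point in that direction and runs off to infinity.

diverges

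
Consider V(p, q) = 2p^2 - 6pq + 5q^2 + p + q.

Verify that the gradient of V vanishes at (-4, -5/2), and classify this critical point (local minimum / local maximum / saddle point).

local minimum

∇V = (4p - 6q + 1, -6p + 10q + 1); substituting (-4, -5/2) gives ∇V = (0, 0), so (-4, -5/2) is indeed a critical point.
The Hessian of V is constant: H = [[4, -6], [-6, 10]].
det(H) = 4·10 − (-6)² = 4.
det(H) > 0 and tr(H) = 14 > 0, so H is positive definite and the point is a local minimum.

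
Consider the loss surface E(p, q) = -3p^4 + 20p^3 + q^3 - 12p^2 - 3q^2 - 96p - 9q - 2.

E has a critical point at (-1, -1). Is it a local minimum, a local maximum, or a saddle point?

The mixed partial ∂²E/∂p∂q is 0, so the Hessian at any point is diag(E_pp, E_qq) = diag(12(-3p^2 + 10p - 2), 6(q - 1)).
At (-1, -1): H = diag(-180, -12).
Both eigenvalues are negative, so H is negative definite: a local maximum.

local maximum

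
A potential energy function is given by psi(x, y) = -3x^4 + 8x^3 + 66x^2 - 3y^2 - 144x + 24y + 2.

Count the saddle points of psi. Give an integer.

psi separates as a function of x plus a function of y, so ∇psi=0 decouples.
∂psi/∂x = -12(x - 4)(x - 1)(x + 3) = 0 at x ∈ {-3, 1, 4}; ∂psi/∂y = -6(y - 4) = 0 at y ∈ {4}.
The Hessian is diagonal: diag(psi_xx, psi_yy). Second derivatives: psi_xx(-3)=-336, psi_xx(1)=144, psi_xx(4)=-252; psi_yy(4)=-6.
Saddle points occur where the two diagonal entries have opposite signs: (1, 4). Count: 1.

1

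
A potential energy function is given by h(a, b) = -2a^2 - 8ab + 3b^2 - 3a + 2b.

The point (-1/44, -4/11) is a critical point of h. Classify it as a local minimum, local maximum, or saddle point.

saddle point

The Hessian of h is constant: H = [[-4, -8], [-8, 6]].
det(H) = (-4)·6 − (-8)² = -88.
Since det(H) < 0, H is indefinite and the critical point is a saddle point.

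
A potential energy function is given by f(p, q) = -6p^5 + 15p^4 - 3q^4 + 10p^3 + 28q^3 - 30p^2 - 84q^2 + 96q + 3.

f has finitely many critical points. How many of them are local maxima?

f separates as a function of p plus a function of q, so ∇f=0 decouples.
∂f/∂p = -30p(p - 2)(p - 1)(p + 1) = 0 at p ∈ {-1, 0, 1, 2}; ∂f/∂q = -12(q - 4)(q - 2)(q - 1) = 0 at q ∈ {1, 2, 4}.
The Hessian is diagonal: diag(f_pp, f_qq). Second derivatives: f_pp(-1)=180, f_pp(0)=-60, f_pp(1)=60, f_pp(2)=-180; f_qq(1)=-36, f_qq(2)=24, f_qq(4)=-72.
Local maxima occur where both diagonal entries negative: (0, 1), (0, 4), (2, 1), (2, 4). Count: 4.

4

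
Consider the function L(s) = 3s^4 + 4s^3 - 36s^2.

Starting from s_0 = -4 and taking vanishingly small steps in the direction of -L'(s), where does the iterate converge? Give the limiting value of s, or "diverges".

-3

L'(s) = 12s(s - 2)(s + 3), so L'(-4) = -288.
Gradient descent moves in the -L' direction, i.e. s is increasing.
The nearest critical point in that direction is s = -3, where L'' = 180 > 0 (a local minimum). The iterate converges there.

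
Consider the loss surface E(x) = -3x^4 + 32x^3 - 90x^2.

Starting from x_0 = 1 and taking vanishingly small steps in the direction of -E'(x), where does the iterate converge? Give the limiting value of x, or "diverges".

E'(x) = -12x(x - 5)(x - 3), so E'(1) = -96.
Gradient descent moves in the -E' direction, i.e. x is increasing.
The nearest critical point in that direction is x = 3, where E'' = 72 > 0 (a local minimum). The iterate converges there.

3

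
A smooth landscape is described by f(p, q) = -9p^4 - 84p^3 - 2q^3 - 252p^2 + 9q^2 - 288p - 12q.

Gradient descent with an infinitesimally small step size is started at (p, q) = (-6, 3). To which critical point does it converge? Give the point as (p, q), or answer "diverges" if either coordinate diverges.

f is separable, so gradient descent decouples: p follows -∂f/∂p, q follows -∂f/∂q.
∂f/∂p = -36(p + 1)(p + 2)(p + 4); at p=-6 this is 1440, so p decreases.
∂f/∂q = -6(q - 2)(q - 1); at q=3 this is -12, so q increases.
The p-coordinate has no critical point in that direction and runs off to infinity.

diverges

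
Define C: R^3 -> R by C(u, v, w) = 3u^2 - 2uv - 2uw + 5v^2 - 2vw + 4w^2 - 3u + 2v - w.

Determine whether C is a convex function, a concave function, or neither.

convex

C is quadratic, so its Hessian is the constant matrix H = [[6, -2, -2], [-2, 10, -2], [-2, -2, 8]].
Leading principal minors: 6, 56, 368.
All positive ⇒ H ≻ 0 ⇒ convex.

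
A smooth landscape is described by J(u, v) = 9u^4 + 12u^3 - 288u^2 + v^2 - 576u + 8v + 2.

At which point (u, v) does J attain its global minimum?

J(u,v) separates as P(u) + Q(v) + 2, so its minimum is min P + min Q + 2.
P'(u) = 36(u - 4)(u + 1)(u + 4) vanishes at u ∈ {-4, -1, 4}; Q'(v) = 2v + 8 vanishes at v ∈ {-4}.
Local minima of P (where P''>0): P(-4)=-768, P(4)=-3840. Local minima of Q: Q(-4)=-16.
So the global minimum of J is P(4) + Q(-4) + 2 = -3840 − 16 + 2 = -3854, attained at (4, -4).

(4, -4)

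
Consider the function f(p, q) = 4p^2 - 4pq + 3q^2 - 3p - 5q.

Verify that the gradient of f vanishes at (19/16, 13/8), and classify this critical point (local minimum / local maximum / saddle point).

∇f = (8p - 4q - 3, -4p + 6q - 5); substituting (19/16, 13/8) gives ∇f = (0, 0), so (19/16, 13/8) is indeed a critical point.
The Hessian of f is constant: H = [[8, -4], [-4, 6]].
det(H) = 8·6 − (-4)² = 32.
det(H) > 0 and tr(H) = 14 > 0, so H is positive definite and the point is a local minimum.

local minimum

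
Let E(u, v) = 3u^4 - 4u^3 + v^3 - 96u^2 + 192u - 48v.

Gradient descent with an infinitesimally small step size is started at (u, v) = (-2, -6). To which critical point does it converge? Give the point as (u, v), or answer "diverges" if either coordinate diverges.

diverges

E is separable, so gradient descent decouples: u follows -∂E/∂u, v follows -∂E/∂v.
∂E/∂u = 12(u - 4)(u - 1)(u + 4); at u=-2 this is 432, so u decreases.
∂E/∂v = 3(v - 4)(v + 4); at v=-6 this is 60, so v decreases.
The v-coordinate has no critical point in that direction and runs off to infinity.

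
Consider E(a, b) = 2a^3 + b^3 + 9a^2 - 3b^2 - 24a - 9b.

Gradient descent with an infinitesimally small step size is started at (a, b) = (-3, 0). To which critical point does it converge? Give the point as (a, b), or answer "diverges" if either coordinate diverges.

(1, 3)

E is separable, so gradient descent decouples: a follows -∂E/∂a, b follows -∂E/∂b.
∂E/∂a = 6(a - 1)(a + 4); at a=-3 this is -24, so a increases.
∂E/∂b = 3(b - 3)(b + 1); at b=0 this is -9, so b increases.
a converges to its nearest critical value 1 (a local min of the a-part); b converges to 3. The iterate converges to (1, 3).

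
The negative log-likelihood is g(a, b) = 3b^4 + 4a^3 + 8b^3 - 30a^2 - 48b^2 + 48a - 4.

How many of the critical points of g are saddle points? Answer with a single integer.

3

g separates as a function of a plus a function of b, so ∇g=0 decouples.
∂g/∂a = 12(a - 4)(a - 1) = 0 at a ∈ {1, 4}; ∂g/∂b = 12b(b - 2)(b + 4) = 0 at b ∈ {-4, 0, 2}.
The Hessian is diagonal: diag(g_aa, g_bb). Second derivatives: g_aa(1)=-36, g_aa(4)=36; g_bb(-4)=288, g_bb(0)=-96, g_bb(2)=144.
Saddle points occur where the two diagonal entries have opposite signs: (1, -4), (1, 2), (4, 0). Count: 3.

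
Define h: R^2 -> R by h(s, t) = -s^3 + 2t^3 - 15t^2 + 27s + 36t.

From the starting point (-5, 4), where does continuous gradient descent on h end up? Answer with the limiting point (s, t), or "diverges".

(-3, 3)

h is separable, so gradient descent decouples: s follows -∂h/∂s, t follows -∂h/∂t.
∂h/∂s = -3(s - 3)(s + 3); at s=-5 this is -48, so s increases.
∂h/∂t = 6(t - 3)(t - 2); at t=4 this is 12, so t decreases.
s converges to its nearest critical value -3 (a local min of the s-part); t converges to 3. The iterate converges to (-3, 3).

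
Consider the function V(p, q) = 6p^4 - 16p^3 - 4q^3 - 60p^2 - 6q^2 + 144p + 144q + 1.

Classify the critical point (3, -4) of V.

local minimum

The mixed partial ∂²V/∂p∂q is 0, so the Hessian at any point is diag(V_pp, V_qq) = diag(24(3p^2 - 4p - 5), -12(2q + 1)).
At (3, -4): H = diag(240, 84).
Both eigenvalues are positive, so H is positive definite: a local minimum.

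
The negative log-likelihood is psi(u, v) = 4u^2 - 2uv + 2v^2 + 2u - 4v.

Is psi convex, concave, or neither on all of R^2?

convex

psi is quadratic, so its Hessian is the constant matrix H = [[8, -2], [-2, 4]].
det(H) = 28, tr(H) = 12.
det(H) > 0 and tr(H) > 0, so H is positive definite everywhere: convex.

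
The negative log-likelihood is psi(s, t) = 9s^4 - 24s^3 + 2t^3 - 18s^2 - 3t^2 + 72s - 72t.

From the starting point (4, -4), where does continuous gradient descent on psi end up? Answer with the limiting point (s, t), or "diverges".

psi is separable, so gradient descent decouples: s follows -∂psi/∂s, t follows -∂psi/∂t.
∂psi/∂s = 36(s - 2)(s - 1)(s + 1); at s=4 this is 1080, so s decreases.
∂psi/∂t = 6(t - 4)(t + 3); at t=-4 this is 48, so t decreases.
The t-coordinate has no critical point in that direction and runs off to infinity.

diverges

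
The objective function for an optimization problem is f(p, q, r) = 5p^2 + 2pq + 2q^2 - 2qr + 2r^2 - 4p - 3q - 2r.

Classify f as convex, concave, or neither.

f is quadratic, so its Hessian is the constant matrix H = [[10, 2, 0], [2, 4, -2], [0, -2, 4]].
Leading principal minors: 10, 36, 104.
All positive ⇒ H ≻ 0 ⇒ convex.

convex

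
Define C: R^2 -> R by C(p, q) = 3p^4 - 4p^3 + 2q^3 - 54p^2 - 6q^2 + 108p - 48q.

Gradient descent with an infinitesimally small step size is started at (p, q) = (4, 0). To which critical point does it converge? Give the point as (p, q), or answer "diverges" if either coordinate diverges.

C is separable, so gradient descent decouples: p follows -∂C/∂p, q follows -∂C/∂q.
∂C/∂p = 12(p - 3)(p - 1)(p + 3); at p=4 this is 252, so p decreases.
∂C/∂q = 6(q - 4)(q + 2); at q=0 this is -48, so q increases.
p converges to its nearest critical value 3 (a local min of the p-part); q converges to 4. The iterate converges to (3, 4).

(3, 4)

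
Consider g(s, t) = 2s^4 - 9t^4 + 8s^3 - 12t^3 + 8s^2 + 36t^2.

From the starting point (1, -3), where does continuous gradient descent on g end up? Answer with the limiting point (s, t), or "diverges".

g is separable, so gradient descent decouples: s follows -∂g/∂s, t follows -∂g/∂t.
∂g/∂s = 8s(s + 1)(s + 2); at s=1 this is 48, so s decreases.
∂g/∂t = -36t(t - 1)(t + 2); at t=-3 this is 432, so t decreases.
The t-coordinate has no critical point in that direction and runs off to infinity.

diverges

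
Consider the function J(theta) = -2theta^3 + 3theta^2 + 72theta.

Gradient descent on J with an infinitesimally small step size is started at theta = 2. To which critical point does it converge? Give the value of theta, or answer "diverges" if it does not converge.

-3

J'(theta) = -6(theta - 4)(theta + 3), so J'(2) = 60.
Gradient descent moves in the -J' direction, i.e. theta is decreasing.
The nearest critical point in that direction is theta = -3, where J'' = 42 > 0 (a local minimum). The iterate converges there.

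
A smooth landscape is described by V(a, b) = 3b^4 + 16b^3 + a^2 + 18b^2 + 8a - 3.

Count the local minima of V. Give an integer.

V separates as a function of a plus a function of b, so ∇V=0 decouples.
∂V/∂a = 2(a + 4) = 0 at a ∈ {-4}; ∂V/∂b = 12b(b + 1)(b + 3) = 0 at b ∈ {-3, -1, 0}.
The Hessian is diagonal: diag(V_aa, V_bb). Second derivatives: V_aa(-4)=2; V_bb(-3)=72, V_bb(-1)=-24, V_bb(0)=36.
Local minima occur where both diagonal entries positive: (-4, -3), (-4, 0). Count: 2.

2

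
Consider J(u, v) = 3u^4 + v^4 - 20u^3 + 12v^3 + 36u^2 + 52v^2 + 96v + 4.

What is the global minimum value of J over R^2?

J(u,v) separates as P(u) + Q(v) + 4, so its minimum is min P + min Q + 4.
P'(u) = 12u(u - 3)(u - 2) vanishes at u ∈ {0, 2, 3}; Q'(v) = 4(v + 2)(v + 3)(v + 4) vanishes at v ∈ {-4, -3, -2}.
Local minima of P (where P''>0): P(0)=0, P(3)=27. Local minima of Q: Q(-4)=-64, Q(-2)=-64.
So the global minimum of J is P(0) + Q(-4) + 4 = 0 − 64 + 4 = -60, attained at (0, -4).

-60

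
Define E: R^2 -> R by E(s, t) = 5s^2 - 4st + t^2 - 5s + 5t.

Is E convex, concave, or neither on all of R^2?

convex

E is quadratic, so its Hessian is the constant matrix H = [[10, -4], [-4, 2]].
det(H) = 4, tr(H) = 12.
det(H) > 0 and tr(H) > 0, so H is positive definite everywhere: convex.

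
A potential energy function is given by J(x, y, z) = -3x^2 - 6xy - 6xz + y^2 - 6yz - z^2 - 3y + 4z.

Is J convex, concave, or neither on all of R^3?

neither

J is quadratic, so its Hessian is the constant matrix H = [[-6, -6, -6], [-6, 2, -6], [-6, -6, -2]].
Leading principal minors: -6, -48, -192.
Neither pattern holds ⇒ H is indefinite ⇒ neither convex nor concave.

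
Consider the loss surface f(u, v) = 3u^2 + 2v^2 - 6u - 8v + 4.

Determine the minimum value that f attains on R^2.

f(u,v) separates as P(u) + Q(v) + 4, so its minimum is min P + min Q + 4.
P'(u) = 6u - 6 vanishes at u ∈ {1}; Q'(v) = 4v - 8 vanishes at v ∈ {2}.
Local minima of P (where P''>0): P(1)=-3. Local minima of Q: Q(2)=-8.
So the global minimum of f is P(1) + Q(2) + 4 = -3 − 8 + 4 = -7, attained at (1, 2).

-7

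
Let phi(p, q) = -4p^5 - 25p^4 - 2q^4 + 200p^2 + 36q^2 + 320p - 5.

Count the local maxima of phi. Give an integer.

phi separates as a function of p plus a function of q, so ∇phi=0 decouples.
∂phi/∂p = -20(p - 2)(p + 1)(p + 2)(p + 4) = 0 at p ∈ {-4, -2, -1, 2}; ∂phi/∂q = -8q(q - 3)(q + 3) = 0 at q ∈ {-3, 0, 3}.
The Hessian is diagonal: diag(phi_pp, phi_qq). Second derivatives: phi_pp(-4)=720, phi_pp(-2)=-160, phi_pp(-1)=180, phi_pp(2)=-1440; phi_qq(-3)=-144, phi_qq(0)=72, phi_qq(3)=-144.
Local maxima occur where both diagonal entries negative: (-2, -3), (-2, 3), (2, -3), (2, 3). Count: 4.

4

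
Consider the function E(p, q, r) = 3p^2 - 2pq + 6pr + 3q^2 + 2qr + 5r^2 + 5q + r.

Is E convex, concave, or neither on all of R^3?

E is quadratic, so its Hessian is the constant matrix H = [[6, -2, 6], [-2, 6, 2], [6, 2, 10]].
Leading principal minors: 6, 32, 32.
All positive ⇒ H ≻ 0 ⇒ convex.

convex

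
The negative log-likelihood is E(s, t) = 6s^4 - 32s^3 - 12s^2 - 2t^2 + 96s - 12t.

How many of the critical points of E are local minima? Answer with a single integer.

0

E separates as a function of s plus a function of t, so ∇E=0 decouples.
∂E/∂s = 24(s - 4)(s - 1)(s + 1) = 0 at s ∈ {-1, 1, 4}; ∂E/∂t = -4(t + 3) = 0 at t ∈ {-3}.
The Hessian is diagonal: diag(E_ss, E_tt). Second derivatives: E_ss(-1)=240, E_ss(1)=-144, E_ss(4)=360; E_tt(-3)=-4.
Local minima occur where both diagonal entries positive: none. Count: 0.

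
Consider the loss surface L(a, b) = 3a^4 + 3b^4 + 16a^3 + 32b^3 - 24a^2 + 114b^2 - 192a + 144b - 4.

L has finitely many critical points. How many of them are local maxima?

L separates as a function of a plus a function of b, so ∇L=0 decouples.
∂L/∂a = 12(a - 2)(a + 2)(a + 4) = 0 at a ∈ {-4, -2, 2}; ∂L/∂b = 12(b + 1)(b + 3)(b + 4) = 0 at b ∈ {-4, -3, -1}.
The Hessian is diagonal: diag(L_aa, L_bb). Second derivatives: L_aa(-4)=144, L_aa(-2)=-96, L_aa(2)=288; L_bb(-4)=36, L_bb(-3)=-24, L_bb(-1)=72.
Local maxima occur where both diagonal entries negative: (-2, -3). Count: 1.

1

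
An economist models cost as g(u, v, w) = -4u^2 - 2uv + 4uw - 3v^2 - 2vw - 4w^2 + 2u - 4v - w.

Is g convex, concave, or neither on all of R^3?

concave

g is quadratic, so its Hessian is the constant matrix H = [[-8, -2, 4], [-2, -6, -2], [4, -2, -8]].
Leading principal minors: -8, 44, -192.
Signs alternate −, +, − ⇒ H ≺ 0 ⇒ concave.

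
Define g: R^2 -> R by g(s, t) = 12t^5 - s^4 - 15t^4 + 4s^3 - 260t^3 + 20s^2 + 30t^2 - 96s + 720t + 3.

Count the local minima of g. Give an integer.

2

g separates as a function of s plus a function of t, so ∇g=0 decouples.
∂g/∂s = -4(s - 4)(s - 2)(s + 3) = 0 at s ∈ {-3, 2, 4}; ∂g/∂t = 60(t - 4)(t - 1)(t + 1)(t + 3) = 0 at t ∈ {-3, -1, 1, 4}.
The Hessian is diagonal: diag(g_ss, g_tt). Second derivatives: g_ss(-3)=-140, g_ss(2)=40, g_ss(4)=-56; g_tt(-3)=-3360, g_tt(-1)=1200, g_tt(1)=-1440, g_tt(4)=6300.
Local minima occur where both diagonal entries positive: (2, -1), (2, 4). Count: 2.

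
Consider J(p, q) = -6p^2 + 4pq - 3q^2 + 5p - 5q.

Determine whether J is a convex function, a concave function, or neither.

J is quadratic, so its Hessian is the constant matrix H = [[-12, 4], [4, -6]].
det(H) = 56, tr(H) = -18.
det(H) > 0 and tr(H) < 0, so H is negative definite everywhere: concave.

concave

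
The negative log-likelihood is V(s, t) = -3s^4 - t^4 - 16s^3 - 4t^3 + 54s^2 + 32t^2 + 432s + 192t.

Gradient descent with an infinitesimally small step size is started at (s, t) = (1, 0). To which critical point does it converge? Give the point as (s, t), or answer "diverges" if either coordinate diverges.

V is separable, so gradient descent decouples: s follows -∂V/∂s, t follows -∂V/∂t.
∂V/∂s = -12(s - 3)(s + 3)(s + 4); at s=1 this is 480, so s decreases.
∂V/∂t = -4(t - 4)(t + 3)(t + 4); at t=0 this is 192, so t decreases.
s converges to its nearest critical value -3 (a local min of the s-part); t converges to -3. The iterate converges to (-3, -3).

(-3, -3)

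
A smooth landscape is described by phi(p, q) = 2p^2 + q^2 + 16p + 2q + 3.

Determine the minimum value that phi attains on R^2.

phi(p,q) separates as A(p) + B(q) + 3, so its minimum is min A + min B + 3.
A'(p) = 4p + 16 vanishes at p ∈ {-4}; B'(q) = 2q + 2 vanishes at q ∈ {-1}.
Local minima of A (where A''>0): A(-4)=-32. Local minima of B: B(-1)=-1.
So the global minimum of phi is A(-4) + B(-1) + 3 = -32 − 1 + 3 = -30, attained at (-4, -1).

-30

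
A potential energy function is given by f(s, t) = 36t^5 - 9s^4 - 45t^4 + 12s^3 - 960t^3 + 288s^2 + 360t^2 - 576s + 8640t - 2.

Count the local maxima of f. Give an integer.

f separates as a function of s plus a function of t, so ∇f=0 decouples.
∂f/∂s = -36(s - 4)(s - 1)(s + 4) = 0 at s ∈ {-4, 1, 4}; ∂f/∂t = 180(t - 4)(t - 2)(t + 2)(t + 3) = 0 at t ∈ {-3, -2, 2, 4}.
The Hessian is diagonal: diag(f_ss, f_tt). Second derivatives: f_ss(-4)=-1440, f_ss(1)=540, f_ss(4)=-864; f_tt(-3)=-6300, f_tt(-2)=4320, f_tt(2)=-7200, f_tt(4)=15120.
Local maxima occur where both diagonal entries negative: (-4, -3), (-4, 2), (4, -3), (4, 2). Count: 4.

4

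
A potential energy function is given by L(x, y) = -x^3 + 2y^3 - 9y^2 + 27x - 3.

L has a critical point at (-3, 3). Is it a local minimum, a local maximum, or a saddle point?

local minimum

The mixed partial ∂²L/∂x∂y is 0, so the Hessian at any point is diag(L_xx, L_yy) = diag(-6x, 6(2y - 3)).
At (-3, 3): H = diag(18, 18).
Both eigenvalues are positive, so H is positive definite: a local minimum.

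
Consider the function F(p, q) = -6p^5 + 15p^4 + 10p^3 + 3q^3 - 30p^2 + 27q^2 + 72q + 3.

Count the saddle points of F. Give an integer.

F separates as a function of p plus a function of q, so ∇F=0 decouples.
∂F/∂p = -30p(p - 2)(p - 1)(p + 1) = 0 at p ∈ {-1, 0, 1, 2}; ∂F/∂q = 9(q + 2)(q + 4) = 0 at q ∈ {-4, -2}.
The Hessian is diagonal: diag(F_pp, F_qq). Second derivatives: F_pp(-1)=180, F_pp(0)=-60, F_pp(1)=60, F_pp(2)=-180; F_qq(-4)=-18, F_qq(-2)=18.
Saddle points occur where the two diagonal entries have opposite signs: (-1, -4), (0, -2), (1, -4), (2, -2). Count: 4.

4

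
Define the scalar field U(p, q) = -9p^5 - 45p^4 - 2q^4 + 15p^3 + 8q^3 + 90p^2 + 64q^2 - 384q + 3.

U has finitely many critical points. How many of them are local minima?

2

U separates as a function of p plus a function of q, so ∇U=0 decouples.
∂U/∂p = -45p(p - 1)(p + 1)(p + 4) = 0 at p ∈ {-4, -1, 0, 1}; ∂U/∂q = -8(q - 4)(q - 3)(q + 4) = 0 at q ∈ {-4, 3, 4}.
The Hessian is diagonal: diag(U_pp, U_qq). Second derivatives: U_pp(-4)=2700, U_pp(-1)=-270, U_pp(0)=180, U_pp(1)=-450; U_qq(-4)=-448, U_qq(3)=56, U_qq(4)=-64.
Local minima occur where both diagonal entries positive: (-4, 3), (0, 3). Count: 2.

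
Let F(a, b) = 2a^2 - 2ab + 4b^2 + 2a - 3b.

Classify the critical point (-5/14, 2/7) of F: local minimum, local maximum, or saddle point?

The Hessian of F is constant: H = [[4, -2], [-2, 8]].
det(H) = 4·8 − (-2)² = 28.
det(H) > 0 and tr(H) = 12 > 0, so H is positive definite and the point is a local minimum.

local minimum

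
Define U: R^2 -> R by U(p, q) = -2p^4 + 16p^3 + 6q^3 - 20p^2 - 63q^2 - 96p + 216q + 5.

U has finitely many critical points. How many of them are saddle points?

3

U separates as a function of p plus a function of q, so ∇U=0 decouples.
∂U/∂p = -8(p - 4)(p - 3)(p + 1) = 0 at p ∈ {-1, 3, 4}; ∂U/∂q = 18(q - 4)(q - 3) = 0 at q ∈ {3, 4}.
The Hessian is diagonal: diag(U_pp, U_qq). Second derivatives: U_pp(-1)=-160, U_pp(3)=32, U_pp(4)=-40; U_qq(3)=-18, U_qq(4)=18.
Saddle points occur where the two diagonal entries have opposite signs: (-1, 4), (3, 3), (4, 4). Count: 3.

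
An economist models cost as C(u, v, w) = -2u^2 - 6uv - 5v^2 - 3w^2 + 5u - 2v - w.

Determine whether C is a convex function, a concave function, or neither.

C is quadratic, so its Hessian is the constant matrix H = [[-4, -6, 0], [-6, -10, 0], [0, 0, -6]].
Leading principal minors: -4, 4, -24.
Signs alternate −, +, − ⇒ H ≺ 0 ⇒ concave.

concave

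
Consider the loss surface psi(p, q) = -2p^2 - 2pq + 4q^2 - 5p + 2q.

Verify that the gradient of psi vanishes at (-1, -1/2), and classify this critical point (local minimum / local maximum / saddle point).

∇psi = (-4p - 2q - 5, -2p + 8q + 2); substituting (-1, -1/2) gives ∇psi = (0, 0), so (-1, -1/2) is indeed a critical point.
The Hessian of psi is constant: H = [[-4, -2], [-2, 8]].
det(H) = (-4)·8 − (-2)² = -36.
Since det(H) < 0, H is indefinite and the critical point is a saddle point.

saddle point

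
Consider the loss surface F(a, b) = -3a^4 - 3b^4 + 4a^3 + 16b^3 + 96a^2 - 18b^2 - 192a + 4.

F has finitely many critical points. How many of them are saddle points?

F separates as a function of a plus a function of b, so ∇F=0 decouples.
∂F/∂a = -12(a - 4)(a - 1)(a + 4) = 0 at a ∈ {-4, 1, 4}; ∂F/∂b = -12b(b - 3)(b - 1) = 0 at b ∈ {0, 1, 3}.
The Hessian is diagonal: diag(F_aa, F_bb). Second derivatives: F_aa(-4)=-480, F_aa(1)=180, F_aa(4)=-288; F_bb(0)=-36, F_bb(1)=24, F_bb(3)=-72.
Saddle points occur where the two diagonal entries have opposite signs: (-4, 1), (1, 0), (1, 3), (4, 1). Count: 4.

4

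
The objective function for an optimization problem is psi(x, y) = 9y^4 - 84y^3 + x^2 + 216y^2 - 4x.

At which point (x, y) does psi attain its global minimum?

(2, 0)

psi(x,y) separates as P(x) + Q(y), so its minimum is min P + min Q.
P'(x) = 2x - 4 vanishes at x ∈ {2}; Q'(y) = 36y(y - 4)(y - 3) vanishes at y ∈ {0, 3, 4}.
Local minima of P (where P''>0): P(2)=-4. Local minima of Q: Q(0)=0, Q(4)=384.
So the global minimum of psi is P(2) + Q(0) = -4 + 0 = -4, attained at (2, 0).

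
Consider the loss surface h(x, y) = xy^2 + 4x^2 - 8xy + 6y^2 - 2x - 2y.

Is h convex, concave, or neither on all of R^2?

neither

The term xy^2 is cubic, so the Hessian is not constant.
∂²h/∂y² = 2x + 12, which takes both signs as x varies (negative for sufficiently negative x). A diagonal entry of the Hessian changing sign means the Hessian is neither positive- nor negative-semidefinite on all of R^2.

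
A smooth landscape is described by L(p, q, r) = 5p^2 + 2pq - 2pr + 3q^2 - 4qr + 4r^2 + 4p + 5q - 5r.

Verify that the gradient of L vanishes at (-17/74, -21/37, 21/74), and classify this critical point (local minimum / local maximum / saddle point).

∇L = (10p + 2q - 2r + 4, 2p + 6q - 4r + 5, -2p - 4q + 8r - 5); substituting (-17/74, -21/37, 21/74) gives ∇L = (0, 0, 0), so (-17/74, -21/37, 21/74) is indeed a critical point.
The Hessian is constant: H = [[10, 2, -2], [2, 6, -4], [-2, -4, 8]].
Leading principal minors: Δ₁ = 10, Δ₂ = 56, Δ₃ = 296.
All leading minors are positive, so H is positive definite: a local minimum.

local minimum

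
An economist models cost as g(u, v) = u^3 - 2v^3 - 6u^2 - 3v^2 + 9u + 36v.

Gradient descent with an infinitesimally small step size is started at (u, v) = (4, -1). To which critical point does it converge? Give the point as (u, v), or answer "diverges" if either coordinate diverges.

(3, -3)

g is separable, so gradient descent decouples: u follows -∂g/∂u, v follows -∂g/∂v.
∂g/∂u = 3(u - 3)(u - 1); at u=4 this is 9, so u decreases.
∂g/∂v = -6(v - 2)(v + 3); at v=-1 this is 36, so v decreases.
u converges to its nearest critical value 3 (a local min of the u-part); v converges to -3. The iterate converges to (3, -3).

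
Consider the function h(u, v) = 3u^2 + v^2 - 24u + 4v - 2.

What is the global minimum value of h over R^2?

h(u,v) separates as P(u) + Q(v) − 2, so its minimum is min P + min Q − 2.
P'(u) = 6u - 24 vanishes at u ∈ {4}; Q'(v) = 2v + 4 vanishes at v ∈ {-2}.
Local minima of P (where P''>0): P(4)=-48. Local minima of Q: Q(-2)=-4.
So the global minimum of h is P(4) + Q(-2) − 2 = -48 − 4 − 2 = -54, attained at (4, -2).

-54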